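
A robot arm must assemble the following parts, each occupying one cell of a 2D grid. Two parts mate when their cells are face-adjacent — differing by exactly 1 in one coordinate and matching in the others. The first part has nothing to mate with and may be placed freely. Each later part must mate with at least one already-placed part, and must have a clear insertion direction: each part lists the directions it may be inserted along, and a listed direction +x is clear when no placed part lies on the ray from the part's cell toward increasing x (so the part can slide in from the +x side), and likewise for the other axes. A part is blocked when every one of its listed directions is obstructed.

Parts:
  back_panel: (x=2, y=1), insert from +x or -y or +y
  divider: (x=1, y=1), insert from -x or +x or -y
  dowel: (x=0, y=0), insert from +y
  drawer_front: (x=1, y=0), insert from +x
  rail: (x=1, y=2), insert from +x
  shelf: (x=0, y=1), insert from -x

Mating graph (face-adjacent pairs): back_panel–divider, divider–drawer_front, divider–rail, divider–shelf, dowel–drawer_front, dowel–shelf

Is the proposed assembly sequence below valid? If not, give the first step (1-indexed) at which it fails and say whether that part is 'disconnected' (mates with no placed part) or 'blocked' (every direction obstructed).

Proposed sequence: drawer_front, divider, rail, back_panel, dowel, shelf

Valid

1. drawer_front@(1, 0) [+x clear] — {drawer_front}
2. divider@(1, 1) [-x clear] — {divider, drawer_front}
3. rail@(1, 2) [+x clear] — {divider, drawer_front, rail}
4. back_panel@(2, 1) [+x clear] — {back_panel, divider, drawer_front, rail}
5. dowel@(0, 0) [+y clear] — {back_panel, divider, dowel, drawer_front, rail}
6. shelf@(0, 1) [-x clear] — {back_panel, divider, dowel, drawer_front, rail, shelf}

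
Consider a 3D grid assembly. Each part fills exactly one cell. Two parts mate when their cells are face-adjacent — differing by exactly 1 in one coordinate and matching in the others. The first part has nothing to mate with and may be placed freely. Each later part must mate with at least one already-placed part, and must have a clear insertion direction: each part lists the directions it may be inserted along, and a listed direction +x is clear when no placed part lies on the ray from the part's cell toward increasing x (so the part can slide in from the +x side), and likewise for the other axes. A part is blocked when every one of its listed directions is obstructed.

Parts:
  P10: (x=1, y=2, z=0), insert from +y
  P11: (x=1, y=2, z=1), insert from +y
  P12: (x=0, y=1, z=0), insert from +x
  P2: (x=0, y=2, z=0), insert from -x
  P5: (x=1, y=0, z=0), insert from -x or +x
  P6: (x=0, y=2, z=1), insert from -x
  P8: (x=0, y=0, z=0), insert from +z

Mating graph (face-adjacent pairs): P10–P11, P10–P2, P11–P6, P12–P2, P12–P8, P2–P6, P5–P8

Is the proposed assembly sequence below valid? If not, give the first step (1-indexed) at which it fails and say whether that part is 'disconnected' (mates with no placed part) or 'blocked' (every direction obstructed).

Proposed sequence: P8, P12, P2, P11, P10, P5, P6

1. P8@(0, 0, 0) [+z clear] — {P8}
2. P12@(0, 1, 0) [+x clear] — {P12, P8}
3. P2@(0, 2, 0) [-x clear] — {P12, P2, P8}
4. P11@(1, 2, 1) — no placed neighbour ⇒ disconnected

Invalid at step 4 (disconnected)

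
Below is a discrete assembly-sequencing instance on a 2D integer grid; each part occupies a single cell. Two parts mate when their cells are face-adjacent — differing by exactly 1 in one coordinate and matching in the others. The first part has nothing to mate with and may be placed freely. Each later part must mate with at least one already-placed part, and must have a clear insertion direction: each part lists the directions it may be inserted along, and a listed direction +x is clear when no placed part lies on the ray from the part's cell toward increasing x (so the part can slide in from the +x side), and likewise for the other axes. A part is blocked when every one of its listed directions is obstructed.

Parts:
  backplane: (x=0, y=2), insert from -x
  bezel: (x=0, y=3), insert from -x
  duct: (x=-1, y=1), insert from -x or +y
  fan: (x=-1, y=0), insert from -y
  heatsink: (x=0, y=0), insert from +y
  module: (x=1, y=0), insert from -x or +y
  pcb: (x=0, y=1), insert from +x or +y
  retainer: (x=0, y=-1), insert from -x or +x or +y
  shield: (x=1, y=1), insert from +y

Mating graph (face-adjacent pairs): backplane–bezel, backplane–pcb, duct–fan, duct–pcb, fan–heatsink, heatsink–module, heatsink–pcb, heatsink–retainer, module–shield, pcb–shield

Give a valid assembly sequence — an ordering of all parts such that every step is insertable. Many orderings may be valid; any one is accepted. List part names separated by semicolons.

heatsink; pcb; duct; fan; module; shield; backplane; bezel; retainer

1. heatsink@(0, 0) [+y clear] — {heatsink}
2. pcb@(0, 1) [+x clear] — {heatsink, pcb}
3. duct@(-1, 1) [-x clear] — {duct, heatsink, pcb}
4. fan@(-1, 0) [-y clear] — {duct, fan, heatsink, pcb}
5. module@(1, 0) [+y clear] — {duct, fan, heatsink, module, pcb}
6. shield@(1, 1) [+y clear] — {duct, fan, heatsink, module, pcb, shield}
7. backplane@(0, 2) [-x clear] — {backplane, duct, fan, heatsink, module, pcb, shield}
8. bezel@(0, 3) [-x clear] — {backplane, bezel, duct, fan, heatsink, module, pcb, shield}
9. retainer@(0, -1) [-x clear] — {backplane, bezel, duct, fan, heatsink, module, pcb, retainer, shield}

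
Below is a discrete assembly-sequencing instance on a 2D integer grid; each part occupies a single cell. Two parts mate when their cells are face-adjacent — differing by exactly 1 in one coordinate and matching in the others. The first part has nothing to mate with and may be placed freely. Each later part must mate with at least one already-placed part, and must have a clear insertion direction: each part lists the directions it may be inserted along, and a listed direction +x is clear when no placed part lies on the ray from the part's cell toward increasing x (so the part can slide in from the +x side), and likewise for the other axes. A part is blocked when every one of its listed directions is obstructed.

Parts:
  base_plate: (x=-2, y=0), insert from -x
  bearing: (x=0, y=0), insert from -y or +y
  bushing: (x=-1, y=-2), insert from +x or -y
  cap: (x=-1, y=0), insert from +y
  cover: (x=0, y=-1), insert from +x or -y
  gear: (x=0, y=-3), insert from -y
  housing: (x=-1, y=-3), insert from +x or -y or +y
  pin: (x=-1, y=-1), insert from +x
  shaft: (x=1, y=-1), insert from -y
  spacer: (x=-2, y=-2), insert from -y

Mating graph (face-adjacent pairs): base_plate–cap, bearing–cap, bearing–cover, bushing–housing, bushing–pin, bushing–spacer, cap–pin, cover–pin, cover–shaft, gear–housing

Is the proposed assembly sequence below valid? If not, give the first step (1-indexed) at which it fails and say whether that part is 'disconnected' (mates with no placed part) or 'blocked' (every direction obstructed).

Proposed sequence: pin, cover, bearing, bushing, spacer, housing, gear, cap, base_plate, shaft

Valid

1. pin@(-1, -1) [+x clear] — {pin}
2. cover@(0, -1) [+x clear] — {cover, pin}
3. bearing@(0, 0) [+y clear] — {bearing, cover, pin}
4. bushing@(-1, -2) [+x clear] — {bearing, bushing, cover, pin}
5. spacer@(-2, -2) [-y clear] — {bearing, bushing, cover, pin, spacer}
6. housing@(-1, -3) [+x clear] — {bearing, bushing, cover, housing, pin, spacer}
7. gear@(0, -3) [-y clear] — {bearing, bushing, cover, gear, housing, pin, spacer}
8. cap@(-1, 0) [+y clear] — {bearing, bushing, cap, cover, gear, housing, pin, spacer}
9. base_plate@(-2, 0) [-x clear] — {base_plate, bearing, bushing, cap, cover, gear, housing, pin, spacer}
10. shaft@(1, -1) [-y clear] — {base_plate, bearing, bushing, cap, cover, gear, housing, pin, shaft, spacer}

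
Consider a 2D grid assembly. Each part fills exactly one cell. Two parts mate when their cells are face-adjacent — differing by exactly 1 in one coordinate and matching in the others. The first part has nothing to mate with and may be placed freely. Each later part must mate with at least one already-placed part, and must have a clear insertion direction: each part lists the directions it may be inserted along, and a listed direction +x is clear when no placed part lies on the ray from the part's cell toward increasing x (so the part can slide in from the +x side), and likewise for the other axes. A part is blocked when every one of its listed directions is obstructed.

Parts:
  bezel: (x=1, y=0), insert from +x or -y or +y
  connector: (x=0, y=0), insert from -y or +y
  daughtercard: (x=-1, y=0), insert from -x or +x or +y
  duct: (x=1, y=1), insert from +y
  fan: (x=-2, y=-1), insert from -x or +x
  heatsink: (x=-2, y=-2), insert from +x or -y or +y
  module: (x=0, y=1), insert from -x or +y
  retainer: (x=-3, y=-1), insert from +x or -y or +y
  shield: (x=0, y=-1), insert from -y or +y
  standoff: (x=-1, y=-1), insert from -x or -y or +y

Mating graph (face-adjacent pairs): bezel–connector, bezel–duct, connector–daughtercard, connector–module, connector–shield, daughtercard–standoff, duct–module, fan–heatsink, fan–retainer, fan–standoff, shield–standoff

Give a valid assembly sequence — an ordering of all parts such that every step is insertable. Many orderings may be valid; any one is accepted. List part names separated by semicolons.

daughtercard; standoff; connector; module; duct; bezel; fan; retainer; shield; heatsink

1. daughtercard@(-1, 0) [-x clear] — {daughtercard}
2. standoff@(-1, -1) [-x clear] — {daughtercard, standoff}
3. connector@(0, 0) [-y clear] — {connector, daughtercard, standoff}
4. module@(0, 1) [-x clear] — {connector, daughtercard, module, standoff}
5. duct@(1, 1) [+y clear] — {connector, daughtercard, duct, module, standoff}
6. bezel@(1, 0) [+x clear] — {bezel, connector, daughtercard, duct, module, standoff}
7. fan@(-2, -1) [-x clear] — {bezel, connector, daughtercard, duct, fan, module, standoff}
8. retainer@(-3, -1) [-y clear] — {bezel, connector, daughtercard, duct, fan, module, retainer, standoff}
9. shield@(0, -1) [-y clear] — {bezel, connector, daughtercard, duct, fan, module, retainer, shield, standoff}
10. heatsink@(-2, -2) [+x clear] — {bezel, connector, daughtercard, duct, fan, heatsink, module, retainer, shield, standoff}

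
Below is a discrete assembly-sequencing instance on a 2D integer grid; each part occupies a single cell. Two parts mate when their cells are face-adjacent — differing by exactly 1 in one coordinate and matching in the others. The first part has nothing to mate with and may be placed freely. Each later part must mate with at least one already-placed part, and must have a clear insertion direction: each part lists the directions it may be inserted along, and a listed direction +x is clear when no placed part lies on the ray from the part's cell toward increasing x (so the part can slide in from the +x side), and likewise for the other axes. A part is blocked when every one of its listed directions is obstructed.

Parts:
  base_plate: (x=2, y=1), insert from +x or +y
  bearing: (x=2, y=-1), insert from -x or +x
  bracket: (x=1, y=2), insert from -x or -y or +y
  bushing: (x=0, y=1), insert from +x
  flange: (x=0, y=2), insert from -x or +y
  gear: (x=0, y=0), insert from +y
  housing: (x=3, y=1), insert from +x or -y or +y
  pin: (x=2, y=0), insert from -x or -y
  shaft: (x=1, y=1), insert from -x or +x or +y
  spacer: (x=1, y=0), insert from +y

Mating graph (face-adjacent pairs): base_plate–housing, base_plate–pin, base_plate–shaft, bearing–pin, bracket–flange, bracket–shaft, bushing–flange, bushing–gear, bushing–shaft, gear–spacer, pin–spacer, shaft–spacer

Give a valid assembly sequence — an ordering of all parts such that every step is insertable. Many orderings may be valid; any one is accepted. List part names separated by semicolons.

1. bearing@(2, -1) [-x clear] — {bearing}
2. pin@(2, 0) [-x clear] — {bearing, pin}
3. spacer@(1, 0) [+y clear] — {bearing, pin, spacer}
4. gear@(0, 0) [+y clear] — {bearing, gear, pin, spacer}
5. bushing@(0, 1) [+x clear] — {bearing, bushing, gear, pin, spacer}
6. base_plate@(2, 1) [+x clear] — {base_plate, bearing, bushing, gear, pin, spacer}
7. housing@(3, 1) [+x clear] — {base_plate, bearing, bushing, gear, housing, pin, spacer}
8. shaft@(1, 1) [+y clear] — {base_plate, bearing, bushing, gear, housing, pin, shaft, spacer}
9. bracket@(1, 2) [-x clear] — {base_plate, bearing, bracket, bushing, gear, housing, pin, shaft, spacer}
10. flange@(0, 2) [-x clear] — {base_plate, bearing, bracket, bushing, flange, gear, housing, pin, shaft, spacer}

bearing; pin; spacer; gear; bushing; base_plate; housing; shaft; bracket; flange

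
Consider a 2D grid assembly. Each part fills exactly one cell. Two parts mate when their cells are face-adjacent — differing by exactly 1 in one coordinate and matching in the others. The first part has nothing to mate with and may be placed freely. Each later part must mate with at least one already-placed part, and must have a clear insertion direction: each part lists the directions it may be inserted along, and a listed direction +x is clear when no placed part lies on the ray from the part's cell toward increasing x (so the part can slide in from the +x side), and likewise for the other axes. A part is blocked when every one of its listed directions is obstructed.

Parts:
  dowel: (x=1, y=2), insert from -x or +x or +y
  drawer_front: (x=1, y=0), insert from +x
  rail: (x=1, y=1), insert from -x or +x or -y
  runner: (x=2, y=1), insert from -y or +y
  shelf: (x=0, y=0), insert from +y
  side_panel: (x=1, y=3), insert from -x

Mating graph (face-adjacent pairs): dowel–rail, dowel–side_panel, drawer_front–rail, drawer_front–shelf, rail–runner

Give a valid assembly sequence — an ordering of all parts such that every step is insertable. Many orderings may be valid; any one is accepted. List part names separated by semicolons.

rail; runner; dowel; drawer_front; side_panel; shelf

1. rail@(1, 1) [-x clear] — {rail}
2. runner@(2, 1) [-y clear] — {rail, runner}
3. dowel@(1, 2) [-x clear] — {dowel, rail, runner}
4. drawer_front@(1, 0) [+x clear] — {dowel, drawer_front, rail, runner}
5. side_panel@(1, 3) [-x clear] — {dowel, drawer_front, rail, runner, side_panel}
6. shelf@(0, 0) [+y clear] — {dowel, drawer_front, rail, runner, shelf, side_panel}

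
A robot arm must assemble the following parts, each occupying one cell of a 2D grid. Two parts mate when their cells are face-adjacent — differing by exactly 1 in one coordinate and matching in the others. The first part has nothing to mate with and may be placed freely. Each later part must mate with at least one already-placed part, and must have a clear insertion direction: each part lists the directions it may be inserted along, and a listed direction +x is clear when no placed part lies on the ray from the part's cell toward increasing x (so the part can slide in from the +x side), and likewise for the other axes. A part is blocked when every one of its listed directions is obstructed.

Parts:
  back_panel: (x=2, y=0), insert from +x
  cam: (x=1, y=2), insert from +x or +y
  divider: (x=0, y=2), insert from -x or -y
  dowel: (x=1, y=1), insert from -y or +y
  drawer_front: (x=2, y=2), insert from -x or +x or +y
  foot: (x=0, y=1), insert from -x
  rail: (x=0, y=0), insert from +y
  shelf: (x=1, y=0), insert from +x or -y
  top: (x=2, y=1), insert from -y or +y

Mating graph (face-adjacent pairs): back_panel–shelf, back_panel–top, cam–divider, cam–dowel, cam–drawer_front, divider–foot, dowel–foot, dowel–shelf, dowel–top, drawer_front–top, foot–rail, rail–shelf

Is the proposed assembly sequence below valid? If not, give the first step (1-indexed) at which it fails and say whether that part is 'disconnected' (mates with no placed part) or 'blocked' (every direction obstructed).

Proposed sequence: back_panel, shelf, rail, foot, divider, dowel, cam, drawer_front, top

Invalid at step 9 (blocked)

1. back_panel@(2, 0) [+x clear] — {back_panel}
2. shelf@(1, 0) [-y clear] — {back_panel, shelf}
3. rail@(0, 0) [+y clear] — {back_panel, rail, shelf}
4. foot@(0, 1) [-x clear] — {back_panel, foot, rail, shelf}
5. divider@(0, 2) [-x clear] — {back_panel, divider, foot, rail, shelf}
6. dowel@(1, 1) [+y clear] — {back_panel, divider, dowel, foot, rail, shelf}
7. cam@(1, 2) [+x clear] — {back_panel, cam, divider, dowel, foot, rail, shelf}
8. drawer_front@(2, 2) [+x clear] — {back_panel, cam, divider, dowel, drawer_front, foot, rail, shelf}
9. top@(2, 1) — -y/+y all obstructed ⇒ blocked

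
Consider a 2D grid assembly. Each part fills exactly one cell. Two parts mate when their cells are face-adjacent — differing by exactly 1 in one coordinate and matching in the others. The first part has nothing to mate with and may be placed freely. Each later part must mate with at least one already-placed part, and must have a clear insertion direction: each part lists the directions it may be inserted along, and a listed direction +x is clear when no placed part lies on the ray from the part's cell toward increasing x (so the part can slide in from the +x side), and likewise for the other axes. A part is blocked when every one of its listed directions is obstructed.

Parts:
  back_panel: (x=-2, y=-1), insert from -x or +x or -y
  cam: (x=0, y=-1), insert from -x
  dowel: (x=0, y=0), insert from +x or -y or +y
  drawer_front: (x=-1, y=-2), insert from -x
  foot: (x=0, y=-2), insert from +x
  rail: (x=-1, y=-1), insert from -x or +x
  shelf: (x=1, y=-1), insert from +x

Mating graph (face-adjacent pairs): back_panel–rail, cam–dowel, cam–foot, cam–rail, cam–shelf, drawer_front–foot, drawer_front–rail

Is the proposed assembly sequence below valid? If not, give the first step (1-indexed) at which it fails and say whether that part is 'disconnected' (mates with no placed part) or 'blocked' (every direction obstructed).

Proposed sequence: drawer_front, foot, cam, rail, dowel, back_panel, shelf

Valid

1. drawer_front@(-1, -2) [-x clear] — {drawer_front}
2. foot@(0, -2) [+x clear] — {drawer_front, foot}
3. cam@(0, -1) [-x clear] — {cam, drawer_front, foot}
4. rail@(-1, -1) [-x clear] — {cam, drawer_front, foot, rail}
5. dowel@(0, 0) [+x clear] — {cam, dowel, drawer_front, foot, rail}
6. back_panel@(-2, -1) [-x clear] — {back_panel, cam, dowel, drawer_front, foot, rail}
7. shelf@(1, -1) [+x clear] — {back_panel, cam, dowel, drawer_front, foot, rail, shelf}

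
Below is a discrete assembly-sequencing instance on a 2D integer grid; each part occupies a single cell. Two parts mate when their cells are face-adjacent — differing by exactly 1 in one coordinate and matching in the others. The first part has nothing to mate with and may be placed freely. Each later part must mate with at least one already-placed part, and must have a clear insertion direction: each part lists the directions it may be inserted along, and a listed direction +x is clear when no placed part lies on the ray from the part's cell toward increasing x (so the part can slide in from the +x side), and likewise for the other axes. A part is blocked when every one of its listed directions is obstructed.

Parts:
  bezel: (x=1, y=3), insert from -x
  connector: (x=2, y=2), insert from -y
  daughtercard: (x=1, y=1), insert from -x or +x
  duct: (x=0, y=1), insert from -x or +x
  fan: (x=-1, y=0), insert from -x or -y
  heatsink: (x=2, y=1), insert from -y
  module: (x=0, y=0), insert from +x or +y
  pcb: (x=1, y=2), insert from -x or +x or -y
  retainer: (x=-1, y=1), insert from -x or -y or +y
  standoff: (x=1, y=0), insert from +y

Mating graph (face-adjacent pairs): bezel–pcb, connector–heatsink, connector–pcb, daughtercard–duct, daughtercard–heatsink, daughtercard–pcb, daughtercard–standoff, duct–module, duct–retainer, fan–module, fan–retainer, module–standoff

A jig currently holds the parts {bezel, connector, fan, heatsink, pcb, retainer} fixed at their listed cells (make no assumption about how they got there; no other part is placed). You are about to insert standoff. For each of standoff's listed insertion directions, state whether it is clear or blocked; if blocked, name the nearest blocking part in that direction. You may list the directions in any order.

+y: nearest on ray is pcb@(1, 2) ⇒ blocked

+y: blocked by pcb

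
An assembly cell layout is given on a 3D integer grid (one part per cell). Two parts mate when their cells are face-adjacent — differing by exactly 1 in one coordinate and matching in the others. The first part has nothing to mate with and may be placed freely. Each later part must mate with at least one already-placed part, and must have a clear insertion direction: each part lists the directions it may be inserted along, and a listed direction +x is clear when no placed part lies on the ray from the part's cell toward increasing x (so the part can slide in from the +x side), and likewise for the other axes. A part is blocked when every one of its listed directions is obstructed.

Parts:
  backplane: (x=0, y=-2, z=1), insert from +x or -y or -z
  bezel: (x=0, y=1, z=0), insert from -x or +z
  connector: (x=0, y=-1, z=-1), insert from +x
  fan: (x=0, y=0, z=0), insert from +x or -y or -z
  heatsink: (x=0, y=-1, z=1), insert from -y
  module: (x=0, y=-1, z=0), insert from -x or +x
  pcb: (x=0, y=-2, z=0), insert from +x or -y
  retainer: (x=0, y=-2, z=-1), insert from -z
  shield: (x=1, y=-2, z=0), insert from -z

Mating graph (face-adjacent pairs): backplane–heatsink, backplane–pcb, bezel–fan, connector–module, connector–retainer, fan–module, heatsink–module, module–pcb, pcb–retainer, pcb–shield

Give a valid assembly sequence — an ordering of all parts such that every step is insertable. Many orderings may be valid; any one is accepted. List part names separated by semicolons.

connector; module; fan; bezel; heatsink; backplane; pcb; shield; retainer

1. connector@(0, -1, -1) [+x clear] — {connector}
2. module@(0, -1, 0) [-x clear] — {connector, module}
3. fan@(0, 0, 0) [+x clear] — {connector, fan, module}
4. bezel@(0, 1, 0) [-x clear] — {bezel, connector, fan, module}
5. heatsink@(0, -1, 1) [-y clear] — {bezel, connector, fan, heatsink, module}
6. backplane@(0, -2, 1) [+x clear] — {backplane, bezel, connector, fan, heatsink, module}
7. pcb@(0, -2, 0) [+x clear] — {backplane, bezel, connector, fan, heatsink, module, pcb}
8. shield@(1, -2, 0) [-z clear] — {backplane, bezel, connector, fan, heatsink, module, pcb, shield}
9. retainer@(0, -2, -1) [-z clear] — {backplane, bezel, connector, fan, heatsink, module, pcb, retainer, shield}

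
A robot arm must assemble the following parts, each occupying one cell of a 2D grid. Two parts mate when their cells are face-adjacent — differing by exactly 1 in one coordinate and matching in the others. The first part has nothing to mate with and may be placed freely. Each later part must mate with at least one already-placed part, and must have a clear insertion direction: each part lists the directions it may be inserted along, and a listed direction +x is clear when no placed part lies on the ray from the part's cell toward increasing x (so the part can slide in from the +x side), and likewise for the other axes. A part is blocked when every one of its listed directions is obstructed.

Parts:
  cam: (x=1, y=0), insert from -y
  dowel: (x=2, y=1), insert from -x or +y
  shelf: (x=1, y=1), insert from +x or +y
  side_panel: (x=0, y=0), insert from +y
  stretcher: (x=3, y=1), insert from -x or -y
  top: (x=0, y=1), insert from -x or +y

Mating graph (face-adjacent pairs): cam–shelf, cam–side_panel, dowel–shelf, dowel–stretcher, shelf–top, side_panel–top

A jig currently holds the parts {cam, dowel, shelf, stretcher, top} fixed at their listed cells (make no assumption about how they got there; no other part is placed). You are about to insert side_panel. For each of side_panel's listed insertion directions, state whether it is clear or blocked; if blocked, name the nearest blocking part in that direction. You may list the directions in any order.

+y: blocked by top

+y: nearest on ray is top@(0, 1) ⇒ blocked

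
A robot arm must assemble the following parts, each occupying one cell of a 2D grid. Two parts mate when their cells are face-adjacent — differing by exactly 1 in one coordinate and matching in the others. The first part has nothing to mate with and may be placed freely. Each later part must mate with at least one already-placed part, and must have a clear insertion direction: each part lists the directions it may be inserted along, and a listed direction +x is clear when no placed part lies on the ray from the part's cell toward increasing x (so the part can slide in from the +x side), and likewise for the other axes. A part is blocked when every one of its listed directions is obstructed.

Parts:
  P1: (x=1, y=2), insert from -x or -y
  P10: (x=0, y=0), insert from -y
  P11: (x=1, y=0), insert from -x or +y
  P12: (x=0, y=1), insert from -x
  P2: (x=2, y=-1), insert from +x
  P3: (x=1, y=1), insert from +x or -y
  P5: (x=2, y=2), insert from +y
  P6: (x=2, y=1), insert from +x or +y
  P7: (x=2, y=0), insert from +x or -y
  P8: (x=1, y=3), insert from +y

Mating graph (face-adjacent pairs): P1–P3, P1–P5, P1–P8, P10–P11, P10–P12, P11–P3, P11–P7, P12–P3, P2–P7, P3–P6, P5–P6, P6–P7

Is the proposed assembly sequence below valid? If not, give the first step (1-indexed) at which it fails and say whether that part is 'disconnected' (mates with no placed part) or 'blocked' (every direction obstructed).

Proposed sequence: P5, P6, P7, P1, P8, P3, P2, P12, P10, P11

1. P5@(2, 2) [+y clear] — {P5}
2. P6@(2, 1) [+x clear] — {P5, P6}
3. P7@(2, 0) [+x clear] — {P5, P6, P7}
4. P1@(1, 2) [-x clear] — {P1, P5, P6, P7}
5. P8@(1, 3) [+y clear] — {P1, P5, P6, P7, P8}
6. P3@(1, 1) [-y clear] — {P1, P3, P5, P6, P7, P8}
7. P2@(2, -1) [+x clear] — {P1, P2, P3, P5, P6, P7, P8}
8. P12@(0, 1) [-x clear] — {P1, P12, P2, P3, P5, P6, P7, P8}
9. P10@(0, 0) [-y clear] — {P1, P10, P12, P2, P3, P5, P6, P7, P8}
10. P11@(1, 0) — -x/+y all obstructed ⇒ blocked

Invalid at step 10 (blocked)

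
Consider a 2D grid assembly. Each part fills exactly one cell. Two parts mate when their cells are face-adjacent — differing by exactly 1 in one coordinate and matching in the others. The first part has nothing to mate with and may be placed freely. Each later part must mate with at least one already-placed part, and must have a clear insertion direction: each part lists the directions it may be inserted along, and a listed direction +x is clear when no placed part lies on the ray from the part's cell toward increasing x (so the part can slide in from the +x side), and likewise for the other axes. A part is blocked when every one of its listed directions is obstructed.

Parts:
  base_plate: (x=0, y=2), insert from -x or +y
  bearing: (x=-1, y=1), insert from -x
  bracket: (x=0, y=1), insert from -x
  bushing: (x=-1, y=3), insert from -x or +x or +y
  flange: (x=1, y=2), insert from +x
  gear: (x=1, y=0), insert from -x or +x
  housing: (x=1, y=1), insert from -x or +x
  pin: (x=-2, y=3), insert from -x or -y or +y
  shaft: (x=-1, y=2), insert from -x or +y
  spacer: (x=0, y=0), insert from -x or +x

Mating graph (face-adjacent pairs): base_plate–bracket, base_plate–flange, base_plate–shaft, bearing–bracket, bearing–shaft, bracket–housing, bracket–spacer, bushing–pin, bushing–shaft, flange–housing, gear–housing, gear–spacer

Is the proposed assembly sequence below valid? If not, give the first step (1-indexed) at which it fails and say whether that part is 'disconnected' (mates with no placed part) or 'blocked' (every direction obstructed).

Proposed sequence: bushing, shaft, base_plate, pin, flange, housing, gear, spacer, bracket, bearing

1. bushing@(-1, 3) [-x clear] — {bushing}
2. shaft@(-1, 2) [-x clear] — {bushing, shaft}
3. base_plate@(0, 2) [+y clear] — {base_plate, bushing, shaft}
4. pin@(-2, 3) [-x clear] — {base_plate, bushing, pin, shaft}
5. flange@(1, 2) [+x clear] — {base_plate, bushing, flange, pin, shaft}
6. housing@(1, 1) [-x clear] — {base_plate, bushing, flange, housing, pin, shaft}
7. gear@(1, 0) [-x clear] — {base_plate, bushing, flange, gear, housing, pin, shaft}
8. spacer@(0, 0) [-x clear] — {base_plate, bushing, flange, gear, housing, pin, shaft, spacer}
9. bracket@(0, 1) [-x clear] — {base_plate, bracket, bushing, flange, gear, housing, pin, shaft, spacer}
10. bearing@(-1, 1) [-x clear] — {base_plate, bearing, bracket, bushing, flange, gear, housing, pin, shaft, spacer}

Valid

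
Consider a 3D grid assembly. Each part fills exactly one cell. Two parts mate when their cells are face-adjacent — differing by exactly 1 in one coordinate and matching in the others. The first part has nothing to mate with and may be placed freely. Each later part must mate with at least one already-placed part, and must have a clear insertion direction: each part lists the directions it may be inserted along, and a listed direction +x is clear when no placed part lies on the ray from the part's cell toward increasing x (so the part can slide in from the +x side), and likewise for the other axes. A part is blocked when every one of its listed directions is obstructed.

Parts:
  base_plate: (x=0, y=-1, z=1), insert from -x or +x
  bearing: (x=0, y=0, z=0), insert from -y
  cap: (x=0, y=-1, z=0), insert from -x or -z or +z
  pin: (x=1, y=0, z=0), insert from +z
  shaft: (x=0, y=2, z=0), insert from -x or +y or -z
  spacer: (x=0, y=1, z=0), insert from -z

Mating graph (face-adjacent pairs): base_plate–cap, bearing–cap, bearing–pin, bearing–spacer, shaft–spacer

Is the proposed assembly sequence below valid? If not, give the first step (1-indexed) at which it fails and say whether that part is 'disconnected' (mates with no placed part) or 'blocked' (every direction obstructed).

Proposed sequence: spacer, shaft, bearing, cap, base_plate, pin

Valid

1. spacer@(0, 1, 0) [-z clear] — {spacer}
2. shaft@(0, 2, 0) [-x clear] — {shaft, spacer}
3. bearing@(0, 0, 0) [-y clear] — {bearing, shaft, spacer}
4. cap@(0, -1, 0) [-x clear] — {bearing, cap, shaft, spacer}
5. base_plate@(0, -1, 1) [-x clear] — {base_plate, bearing, cap, shaft, spacer}
6. pin@(1, 0, 0) [+z clear] — {base_plate, bearing, cap, pin, shaft, spacer}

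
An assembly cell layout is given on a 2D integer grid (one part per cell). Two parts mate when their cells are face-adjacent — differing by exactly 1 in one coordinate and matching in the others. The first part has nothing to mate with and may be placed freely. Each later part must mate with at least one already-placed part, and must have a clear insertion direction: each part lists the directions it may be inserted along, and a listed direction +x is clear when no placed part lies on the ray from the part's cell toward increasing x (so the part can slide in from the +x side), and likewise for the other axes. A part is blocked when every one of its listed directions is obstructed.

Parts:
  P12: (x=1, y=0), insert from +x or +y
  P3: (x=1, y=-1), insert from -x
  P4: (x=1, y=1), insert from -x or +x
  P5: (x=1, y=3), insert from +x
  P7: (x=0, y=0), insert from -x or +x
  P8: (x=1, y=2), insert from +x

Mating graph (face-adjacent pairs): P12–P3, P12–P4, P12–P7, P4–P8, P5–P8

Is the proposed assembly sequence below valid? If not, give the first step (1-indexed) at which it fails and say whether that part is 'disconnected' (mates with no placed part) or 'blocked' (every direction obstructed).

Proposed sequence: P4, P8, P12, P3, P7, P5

Valid

1. P4@(1, 1) [-x clear] — {P4}
2. P8@(1, 2) [+x clear] — {P4, P8}
3. P12@(1, 0) [+x clear] — {P12, P4, P8}
4. P3@(1, -1) [-x clear] — {P12, P3, P4, P8}
5. P7@(0, 0) [-x clear] — {P12, P3, P4, P7, P8}
6. P5@(1, 3) [+x clear] — {P12, P3, P4, P5, P7, P8}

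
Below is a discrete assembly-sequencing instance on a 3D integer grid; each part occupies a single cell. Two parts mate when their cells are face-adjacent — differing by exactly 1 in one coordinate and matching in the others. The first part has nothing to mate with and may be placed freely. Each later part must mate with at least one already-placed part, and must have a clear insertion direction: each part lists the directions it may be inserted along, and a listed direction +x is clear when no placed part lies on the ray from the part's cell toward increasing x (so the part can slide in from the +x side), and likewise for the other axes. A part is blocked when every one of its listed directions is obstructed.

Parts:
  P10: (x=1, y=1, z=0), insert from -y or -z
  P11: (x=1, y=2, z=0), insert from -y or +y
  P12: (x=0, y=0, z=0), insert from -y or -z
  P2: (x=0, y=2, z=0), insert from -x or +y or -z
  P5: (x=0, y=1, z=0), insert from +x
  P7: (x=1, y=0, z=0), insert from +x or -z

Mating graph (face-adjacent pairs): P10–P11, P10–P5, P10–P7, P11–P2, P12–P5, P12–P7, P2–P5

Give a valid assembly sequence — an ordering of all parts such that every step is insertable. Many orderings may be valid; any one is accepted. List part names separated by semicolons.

P5; P10; P2; P11; P7; P12

1. P5@(0, 1, 0) [+x clear] — {P5}
2. P10@(1, 1, 0) [-y clear] — {P10, P5}
3. P2@(0, 2, 0) [-x clear] — {P10, P2, P5}
4. P11@(1, 2, 0) [+y clear] — {P10, P11, P2, P5}
5. P7@(1, 0, 0) [+x clear] — {P10, P11, P2, P5, P7}
6. P12@(0, 0, 0) [-y clear] — {P10, P11, P12, P2, P5, P7}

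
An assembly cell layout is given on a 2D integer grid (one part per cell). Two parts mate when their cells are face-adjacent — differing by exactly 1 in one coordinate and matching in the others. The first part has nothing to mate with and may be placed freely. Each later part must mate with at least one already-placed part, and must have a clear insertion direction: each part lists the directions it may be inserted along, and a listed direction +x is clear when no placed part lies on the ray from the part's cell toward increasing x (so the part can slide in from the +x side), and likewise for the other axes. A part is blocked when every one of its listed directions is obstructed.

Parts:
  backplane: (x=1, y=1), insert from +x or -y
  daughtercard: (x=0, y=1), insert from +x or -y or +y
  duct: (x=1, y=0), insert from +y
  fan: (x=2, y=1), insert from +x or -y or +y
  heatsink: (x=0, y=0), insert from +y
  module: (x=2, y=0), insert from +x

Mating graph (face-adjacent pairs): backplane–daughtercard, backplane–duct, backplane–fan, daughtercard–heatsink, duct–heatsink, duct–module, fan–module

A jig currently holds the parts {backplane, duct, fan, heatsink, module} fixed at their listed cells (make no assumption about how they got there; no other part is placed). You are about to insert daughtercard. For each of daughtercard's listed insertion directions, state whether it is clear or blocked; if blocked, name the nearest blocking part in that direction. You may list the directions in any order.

+x: blocked by backplane; +y: clear; -y: blocked by heatsink

+x: nearest on ray is backplane@(1, 1) ⇒ blocked
-y: nearest on ray is heatsink@(0, 0) ⇒ blocked
+y: ray from daughtercard(0, 1) has no placed part ⇒ clear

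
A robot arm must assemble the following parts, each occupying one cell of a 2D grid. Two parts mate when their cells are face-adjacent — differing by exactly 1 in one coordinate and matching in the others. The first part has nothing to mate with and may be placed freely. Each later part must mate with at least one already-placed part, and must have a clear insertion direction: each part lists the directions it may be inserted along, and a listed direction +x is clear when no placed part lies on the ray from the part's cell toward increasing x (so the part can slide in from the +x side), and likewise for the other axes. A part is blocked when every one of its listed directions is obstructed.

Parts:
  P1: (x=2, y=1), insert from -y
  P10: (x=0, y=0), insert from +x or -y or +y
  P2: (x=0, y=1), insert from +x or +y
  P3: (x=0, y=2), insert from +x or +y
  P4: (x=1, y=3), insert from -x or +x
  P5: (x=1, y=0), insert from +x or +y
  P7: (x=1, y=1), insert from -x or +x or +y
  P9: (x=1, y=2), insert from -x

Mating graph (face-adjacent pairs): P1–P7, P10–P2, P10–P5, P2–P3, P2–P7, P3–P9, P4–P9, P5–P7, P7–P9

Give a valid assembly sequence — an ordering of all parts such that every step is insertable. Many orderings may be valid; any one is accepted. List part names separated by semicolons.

P5; P7; P9; P4; P2; P3; P10; P1

1. P5@(1, 0) [+x clear] — {P5}
2. P7@(1, 1) [-x clear] — {P5, P7}
3. P9@(1, 2) [-x clear] — {P5, P7, P9}
4. P4@(1, 3) [-x clear] — {P4, P5, P7, P9}
5. P2@(0, 1) [+y clear] — {P2, P4, P5, P7, P9}
6. P3@(0, 2) [+y clear] — {P2, P3, P4, P5, P7, P9}
7. P10@(0, 0) [-y clear] — {P10, P2, P3, P4, P5, P7, P9}
8. P1@(2, 1) [-y clear] — {P1, P10, P2, P3, P4, P5, P7, P9}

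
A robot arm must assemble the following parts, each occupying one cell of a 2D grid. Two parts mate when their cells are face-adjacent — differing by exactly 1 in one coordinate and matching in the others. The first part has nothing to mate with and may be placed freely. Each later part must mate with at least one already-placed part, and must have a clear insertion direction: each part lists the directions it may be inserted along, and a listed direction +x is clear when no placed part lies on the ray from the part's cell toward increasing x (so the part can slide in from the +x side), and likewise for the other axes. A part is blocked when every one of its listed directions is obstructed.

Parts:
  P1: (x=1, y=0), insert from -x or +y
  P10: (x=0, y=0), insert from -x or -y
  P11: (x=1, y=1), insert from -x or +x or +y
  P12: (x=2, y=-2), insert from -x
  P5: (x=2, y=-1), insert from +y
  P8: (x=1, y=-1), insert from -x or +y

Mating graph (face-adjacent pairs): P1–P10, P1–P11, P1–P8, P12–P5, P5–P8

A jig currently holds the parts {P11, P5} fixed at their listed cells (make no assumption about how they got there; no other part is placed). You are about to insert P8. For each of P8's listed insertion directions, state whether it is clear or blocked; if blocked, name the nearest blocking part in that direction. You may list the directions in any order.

+y: blocked by P11; -x: clear

-x: ray from P8(1, -1) has no placed part ⇒ clear
+y: nearest on ray is P11@(1, 1) ⇒ blocked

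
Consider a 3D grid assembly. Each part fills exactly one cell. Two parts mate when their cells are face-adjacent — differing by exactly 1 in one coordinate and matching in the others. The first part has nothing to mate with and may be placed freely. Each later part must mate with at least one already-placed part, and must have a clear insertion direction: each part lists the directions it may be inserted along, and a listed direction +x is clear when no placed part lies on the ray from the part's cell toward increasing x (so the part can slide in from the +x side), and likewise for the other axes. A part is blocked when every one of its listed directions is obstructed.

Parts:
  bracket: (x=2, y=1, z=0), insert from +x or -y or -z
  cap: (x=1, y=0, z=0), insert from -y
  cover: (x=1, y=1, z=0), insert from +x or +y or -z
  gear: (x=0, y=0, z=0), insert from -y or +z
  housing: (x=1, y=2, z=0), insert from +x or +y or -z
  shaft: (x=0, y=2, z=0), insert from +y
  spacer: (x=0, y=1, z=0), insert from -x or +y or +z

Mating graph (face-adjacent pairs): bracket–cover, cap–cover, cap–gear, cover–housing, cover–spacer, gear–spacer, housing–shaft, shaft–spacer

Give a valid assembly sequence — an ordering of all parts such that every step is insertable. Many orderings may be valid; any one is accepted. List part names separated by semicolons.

1. gear@(0, 0, 0) [-y clear] — {gear}
2. cap@(1, 0, 0) [-y clear] — {cap, gear}
3. spacer@(0, 1, 0) [-x clear] — {cap, gear, spacer}
4. cover@(1, 1, 0) [+x clear] — {cap, cover, gear, spacer}
5. bracket@(2, 1, 0) [+x clear] — {bracket, cap, cover, gear, spacer}
6. shaft@(0, 2, 0) [+y clear] — {bracket, cap, cover, gear, shaft, spacer}
7. housing@(1, 2, 0) [+x clear] — {bracket, cap, cover, gear, housing, shaft, spacer}

gear; cap; spacer; cover; bracket; shaft; housing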